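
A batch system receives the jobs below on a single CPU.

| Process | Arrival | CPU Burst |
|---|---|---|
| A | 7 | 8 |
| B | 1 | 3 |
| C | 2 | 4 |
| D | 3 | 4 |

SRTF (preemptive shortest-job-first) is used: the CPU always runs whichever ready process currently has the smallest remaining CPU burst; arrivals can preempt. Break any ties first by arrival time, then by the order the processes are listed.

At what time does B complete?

Timeline: | idle 0-1 | B 1-4 | C 4-8 | D 8-12 | A 12-20 |
Completion: A=20  B=4  C=8  D=12
Turnaround (C−A): A=13  B=3  C=6  D=9

4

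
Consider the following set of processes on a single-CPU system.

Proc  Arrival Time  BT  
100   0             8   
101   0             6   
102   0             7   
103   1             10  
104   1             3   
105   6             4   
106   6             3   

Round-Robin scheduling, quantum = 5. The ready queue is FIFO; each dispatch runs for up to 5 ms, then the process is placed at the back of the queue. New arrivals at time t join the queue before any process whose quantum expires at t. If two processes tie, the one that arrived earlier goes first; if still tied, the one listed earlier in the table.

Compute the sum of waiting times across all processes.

Timeline: | 100 0-5 | 101 5-10 | 102 10-15 | 103 15-20 | 104 20-23 | 100 23-26 | 105 26-30 | 106 30-33 | 101 33-34 | 102 34-36 | 103 36-41 |
Completion: 100=26  101=34  102=36  103=41  104=23  105=30  106=33
Turnaround (C−A): 100=26  101=34  102=36  103=40  104=22  105=24  106=27
Waiting = turnaround − burst: 100=18, 101=28, 102=29, 103=30, 104=19, 105=20, 106=24
Total waiting = 18 + 28 + 29 + 30 + 19 + 20 + 24 = 168

168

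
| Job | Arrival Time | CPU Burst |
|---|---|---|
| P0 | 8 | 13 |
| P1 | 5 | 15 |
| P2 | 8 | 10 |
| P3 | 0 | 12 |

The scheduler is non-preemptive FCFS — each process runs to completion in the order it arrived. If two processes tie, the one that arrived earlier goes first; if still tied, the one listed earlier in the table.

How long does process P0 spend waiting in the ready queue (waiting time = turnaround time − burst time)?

Schedule: | P3 0-12 | P1 12-27 | P0 27-40 | P2 40-50 |
Completion: P0=40  P1=27  P2=50  P3=12
Waiting(P0) = turnaround − burst = 32 − 13 = 19

19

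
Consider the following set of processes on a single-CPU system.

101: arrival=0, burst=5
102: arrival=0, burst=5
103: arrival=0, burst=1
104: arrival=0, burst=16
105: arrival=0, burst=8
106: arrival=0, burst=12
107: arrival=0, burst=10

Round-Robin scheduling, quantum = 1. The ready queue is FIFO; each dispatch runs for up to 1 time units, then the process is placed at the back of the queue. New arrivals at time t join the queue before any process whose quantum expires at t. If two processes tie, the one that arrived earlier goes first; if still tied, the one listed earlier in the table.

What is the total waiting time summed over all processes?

Gantt: | 101 0-1 | 102 1-2 | 103 2-3 | 104 3-4 | 105 4-5 | 106 5-6 | 107 6-7 | 101 7-8 | 102 8-9 | 104 9-10 | 105 10-11 | 106 11-12 | 107 12-13 | 101 13-14 | 102 14-15 | 104 15-16 | 105 16-17 | 106 17-18 | 107 18-19 | 101 19-20 | 102 20-21 | 104 21-22 | 105 22-23 | 106 23-24 | 107 24-25 | 101 25-26 | 102 26-27 | 104 27-28 | 105 28-29 | 106 29-30 | 107 30-31 | 104 31-32 | 105 32-33 | 106 33-34 | 107 34-35 | 104 35-36 | 105 36-37 | 106 37-38 | 107 38-39 | 104 39-40 | 105 40-41 | 106 41-42 | 107 42-43 | 104 43-44 | 106 44-45 | 107 45-46 | 104 46-47 | 106 47-48 | 107 48-49 | 104 49-50 | 106 50-51 | 104 51-52 | 106 52-53 | 104 53-57 |
Completion: 101=26  102=27  103=3  104=57  105=41  106=53  107=49
Turnaround (C−A): 101=26  102=27  103=3  104=57  105=41  106=53  107=49
Waiting = turnaround − burst: 101=21, 102=22, 103=2, 104=41, 105=33, 106=41, 107=39
Total waiting = 21 + 22 + 2 + 41 + 33 + 41 + 39 = 199

199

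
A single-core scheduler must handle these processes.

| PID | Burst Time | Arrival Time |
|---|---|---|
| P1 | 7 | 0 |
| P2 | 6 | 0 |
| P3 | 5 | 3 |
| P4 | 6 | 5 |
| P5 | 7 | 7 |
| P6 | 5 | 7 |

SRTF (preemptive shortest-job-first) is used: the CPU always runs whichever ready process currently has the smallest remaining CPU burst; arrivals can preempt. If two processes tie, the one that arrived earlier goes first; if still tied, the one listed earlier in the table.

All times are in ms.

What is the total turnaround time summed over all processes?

98

Gantt: | P2 0-6 | P3 6-11 | P6 11-16 | P4 16-22 | P1 22-29 | P5 29-36 |
Completion: P1=29  P2=6  P3=11  P4=22  P5=36  P6=16
Turnaround (C−A): P1=29  P2=6  P3=8  P4=17  P5=29  P6=9
Turnaround = completion − arrival: P1=29, P2=6, P3=8, P4=17, P5=29, P6=9
Total turnaround = 29 + 6 + 8 + 17 + 29 + 9 = 98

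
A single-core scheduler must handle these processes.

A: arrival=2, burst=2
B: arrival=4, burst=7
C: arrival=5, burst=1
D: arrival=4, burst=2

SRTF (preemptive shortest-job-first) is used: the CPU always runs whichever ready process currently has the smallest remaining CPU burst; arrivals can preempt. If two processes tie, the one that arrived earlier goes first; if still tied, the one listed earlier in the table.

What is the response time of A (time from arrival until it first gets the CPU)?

0

Gantt: | idle 0-2 | A 2-4 | D 4-6 | C 6-7 | B 7-14 |
Completion: A=4  B=14  C=7  D=6
Response(A) = first start − arrival = 2 − 2 = 0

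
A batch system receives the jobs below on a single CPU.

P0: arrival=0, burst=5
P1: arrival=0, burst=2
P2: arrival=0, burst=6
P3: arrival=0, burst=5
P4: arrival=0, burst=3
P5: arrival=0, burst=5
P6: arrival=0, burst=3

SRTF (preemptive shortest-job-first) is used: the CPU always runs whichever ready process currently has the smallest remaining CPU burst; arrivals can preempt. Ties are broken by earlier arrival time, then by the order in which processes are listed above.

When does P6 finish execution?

8

Schedule: | P1 0-2 | P4 2-5 | P6 5-8 | P0 8-13 | P3 13-18 | P5 18-23 | P2 23-29 |
Completion: P0=13  P1=2  P2=29  P3=18  P4=5  P5=23  P6=8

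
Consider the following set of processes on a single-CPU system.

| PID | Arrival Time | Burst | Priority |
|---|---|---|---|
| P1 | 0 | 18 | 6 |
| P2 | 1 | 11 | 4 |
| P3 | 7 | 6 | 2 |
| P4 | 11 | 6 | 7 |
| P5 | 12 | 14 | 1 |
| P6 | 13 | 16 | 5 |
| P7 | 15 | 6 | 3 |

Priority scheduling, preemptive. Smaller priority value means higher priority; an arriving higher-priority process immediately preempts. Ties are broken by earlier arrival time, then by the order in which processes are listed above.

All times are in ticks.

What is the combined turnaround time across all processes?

Schedule: | P1 0-1 | P2 1-7 | P3 7-12 | P5 12-26 | P3 26-27 | P7 27-33 | P2 33-38 | P6 38-54 | P1 54-71 | P4 71-77 |
Completion: P1=71  P2=38  P3=27  P4=77  P5=26  P6=54  P7=33
Turnaround (C−A): P1=71  P2=37  P3=20  P4=66  P5=14  P6=41  P7=18
Turnaround = completion − arrival: P1=71, P2=37, P3=20, P4=66, P5=14, P6=41, P7=18
Total turnaround = 71 + 37 + 20 + 66 + 14 + 41 + 18 = 267

267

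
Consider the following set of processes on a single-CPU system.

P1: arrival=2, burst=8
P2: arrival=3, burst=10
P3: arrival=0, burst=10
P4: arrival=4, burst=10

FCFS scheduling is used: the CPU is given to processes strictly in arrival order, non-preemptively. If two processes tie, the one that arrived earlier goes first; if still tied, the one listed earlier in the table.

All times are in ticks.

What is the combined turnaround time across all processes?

Timeline: | P3 0-10 | P1 10-18 | P2 18-28 | P4 28-38 |
Completion: P1=18  P2=28  P3=10  P4=38
Turnaround = completion − arrival: P1=16, P2=25, P3=10, P4=34
Total turnaround = 16 + 25 + 10 + 34 = 85

85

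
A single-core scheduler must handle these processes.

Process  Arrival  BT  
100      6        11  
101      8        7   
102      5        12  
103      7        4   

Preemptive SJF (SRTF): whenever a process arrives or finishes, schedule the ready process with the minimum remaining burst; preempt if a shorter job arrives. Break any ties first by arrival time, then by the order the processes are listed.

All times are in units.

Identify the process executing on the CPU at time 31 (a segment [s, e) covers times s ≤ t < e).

100

Schedule: | idle 0-5 | 102 5-7 | 103 7-11 | 101 11-18 | 102 18-28 | 100 28-39 |
Completion: 100=39  101=18  102=28  103=11
Turnaround (C−A): 100=33  101=10  102=23  103=4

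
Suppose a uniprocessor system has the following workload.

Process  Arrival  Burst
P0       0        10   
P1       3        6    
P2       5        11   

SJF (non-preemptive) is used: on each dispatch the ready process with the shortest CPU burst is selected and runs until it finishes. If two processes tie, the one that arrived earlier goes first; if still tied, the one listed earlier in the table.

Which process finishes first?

P0

Schedule: | P0 0-10 | P1 10-16 | P2 16-27 |
Completion: P0=10  P1=16  P2=27
Turnaround (C−A): P0=10  P1=13  P2=22
Finish order: P0 → P1 → P2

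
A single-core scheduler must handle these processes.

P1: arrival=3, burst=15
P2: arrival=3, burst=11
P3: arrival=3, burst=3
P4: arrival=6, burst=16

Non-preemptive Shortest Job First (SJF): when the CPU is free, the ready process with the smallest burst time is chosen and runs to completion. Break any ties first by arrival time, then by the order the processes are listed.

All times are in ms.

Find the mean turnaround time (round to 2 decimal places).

Schedule: | idle 0-3 | P3 3-6 | P2 6-17 | P1 17-32 | P4 32-48 |
Completion: P1=32  P2=17  P3=6  P4=48
Turnaround (C−A): P1=29  P2=14  P3=3  P4=42
Turnaround times: P1=29, P2=14, P3=3, P4=42
Average turnaround = (29+14+3+42) / 4 = 88/4 = 22.00

22.00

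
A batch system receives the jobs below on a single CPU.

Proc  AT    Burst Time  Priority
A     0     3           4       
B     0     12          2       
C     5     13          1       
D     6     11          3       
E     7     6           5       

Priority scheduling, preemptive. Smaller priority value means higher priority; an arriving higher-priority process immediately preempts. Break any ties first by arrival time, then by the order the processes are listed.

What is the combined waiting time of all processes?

100

Schedule: | B 0-5 | C 5-18 | B 18-25 | D 25-36 | A 36-39 | E 39-45 |
Completion: A=39  B=25  C=18  D=36  E=45
Turnaround (C−A): A=39  B=25  C=13  D=30  E=38
Waiting = turnaround − burst: A=36, B=13, C=0, D=19, E=32
Total waiting = 36 + 13 + 0 + 19 + 32 = 100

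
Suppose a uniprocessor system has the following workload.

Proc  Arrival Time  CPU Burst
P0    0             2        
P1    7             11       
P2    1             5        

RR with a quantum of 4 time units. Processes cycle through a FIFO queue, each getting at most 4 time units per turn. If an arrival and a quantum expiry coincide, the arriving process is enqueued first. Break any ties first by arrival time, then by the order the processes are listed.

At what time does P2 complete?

Timeline: | P0 0-2 | P2 2-7 | P1 7-18 |
Completion: P0=2  P1=18  P2=7

7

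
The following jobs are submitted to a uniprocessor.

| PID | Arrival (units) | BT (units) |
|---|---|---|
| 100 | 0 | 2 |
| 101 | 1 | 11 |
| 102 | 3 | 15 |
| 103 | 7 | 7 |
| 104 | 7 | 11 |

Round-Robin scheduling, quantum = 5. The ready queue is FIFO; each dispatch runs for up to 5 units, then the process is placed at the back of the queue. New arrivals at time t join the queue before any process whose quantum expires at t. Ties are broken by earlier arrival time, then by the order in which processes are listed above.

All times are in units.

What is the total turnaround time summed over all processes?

Gantt: | 100 0-2 | 101 2-7 | 102 7-12 | 103 12-17 | 104 17-22 | 101 22-27 | 102 27-32 | 103 32-34 | 104 34-39 | 101 39-40 | 102 40-45 | 104 45-46 |
Completion: 100=2  101=40  102=45  103=34  104=46
Turnaround = completion − arrival: 100=2, 101=39, 102=42, 103=27, 104=39
Total turnaround = 2 + 39 + 42 + 27 + 39 = 149

149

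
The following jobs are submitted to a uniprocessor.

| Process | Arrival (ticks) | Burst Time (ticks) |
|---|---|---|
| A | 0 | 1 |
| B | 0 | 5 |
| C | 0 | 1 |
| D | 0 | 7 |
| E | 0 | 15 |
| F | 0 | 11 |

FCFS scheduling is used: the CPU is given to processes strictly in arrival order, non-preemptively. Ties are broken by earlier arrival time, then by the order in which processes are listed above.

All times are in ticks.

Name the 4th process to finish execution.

Timeline: | A 0-1 | B 1-6 | C 6-7 | D 7-14 | E 14-29 | F 29-40 |
Completion: A=1  B=6  C=7  D=14  E=29  F=40
Finish order: A → B → C → D → E → F

D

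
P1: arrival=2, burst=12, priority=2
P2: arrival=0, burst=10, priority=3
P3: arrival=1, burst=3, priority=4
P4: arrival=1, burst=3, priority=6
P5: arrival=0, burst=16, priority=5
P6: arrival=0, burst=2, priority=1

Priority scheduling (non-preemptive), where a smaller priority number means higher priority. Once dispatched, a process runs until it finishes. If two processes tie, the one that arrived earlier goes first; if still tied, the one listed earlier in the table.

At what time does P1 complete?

Timeline: | P6 0-2 | P1 2-14 | P2 14-24 | P3 24-27 | P5 27-43 | P4 43-46 |
Completion: P1=14  P2=24  P3=27  P4=46  P5=43  P6=2

14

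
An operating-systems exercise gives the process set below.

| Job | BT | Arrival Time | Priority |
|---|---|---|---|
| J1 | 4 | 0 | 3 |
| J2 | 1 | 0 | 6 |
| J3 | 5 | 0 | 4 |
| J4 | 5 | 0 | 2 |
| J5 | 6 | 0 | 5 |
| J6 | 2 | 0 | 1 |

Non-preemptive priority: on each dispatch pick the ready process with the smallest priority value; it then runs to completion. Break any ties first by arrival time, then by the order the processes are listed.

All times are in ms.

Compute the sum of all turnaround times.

Timeline: | J6 0-2 | J4 2-7 | J1 7-11 | J3 11-16 | J5 16-22 | J2 22-23 |
Completion: J1=11  J2=23  J3=16  J4=7  J5=22  J6=2
Turnaround = completion − arrival: J1=11, J2=23, J3=16, J4=7, J5=22, J6=2
Total turnaround = 11 + 23 + 16 + 7 + 22 + 2 = 81

81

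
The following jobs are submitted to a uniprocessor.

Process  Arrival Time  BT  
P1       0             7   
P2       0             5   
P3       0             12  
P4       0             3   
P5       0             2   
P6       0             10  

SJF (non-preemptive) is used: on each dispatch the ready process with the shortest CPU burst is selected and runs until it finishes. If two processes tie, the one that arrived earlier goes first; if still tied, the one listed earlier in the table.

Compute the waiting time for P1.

Gantt: | P5 0-2 | P4 2-5 | P2 5-10 | P1 10-17 | P6 17-27 | P3 27-39 |
Completion: P1=17  P2=10  P3=39  P4=5  P5=2  P6=27
Turnaround (C−A): P1=17  P2=10  P3=39  P4=5  P5=2  P6=27
Waiting(P1) = turnaround − burst = 17 − 7 = 10

10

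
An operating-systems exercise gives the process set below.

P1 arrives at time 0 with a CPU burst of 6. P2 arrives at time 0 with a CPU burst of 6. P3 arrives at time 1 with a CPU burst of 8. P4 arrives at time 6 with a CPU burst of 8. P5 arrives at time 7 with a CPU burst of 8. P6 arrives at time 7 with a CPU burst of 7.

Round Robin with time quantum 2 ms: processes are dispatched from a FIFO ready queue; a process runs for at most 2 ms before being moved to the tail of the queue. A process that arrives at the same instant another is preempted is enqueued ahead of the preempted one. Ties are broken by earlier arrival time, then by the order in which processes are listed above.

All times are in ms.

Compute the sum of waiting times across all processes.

137

Gantt: | P1 0-2 | P2 2-4 | P3 4-6 | P1 6-8 | P2 8-10 | P4 10-12 | P3 12-14 | P5 14-16 | P6 16-18 | P1 18-20 | P2 20-22 | P4 22-24 | P3 24-26 | P5 26-28 | P6 28-30 | P4 30-32 | P3 32-34 | P5 34-36 | P6 36-38 | P4 38-40 | P5 40-42 | P6 42-43 |
Completion: P1=20  P2=22  P3=34  P4=40  P5=42  P6=43
Waiting = turnaround − burst: P1=14, P2=16, P3=25, P4=26, P5=27, P6=29
Total waiting = 14 + 16 + 25 + 26 + 27 + 29 = 137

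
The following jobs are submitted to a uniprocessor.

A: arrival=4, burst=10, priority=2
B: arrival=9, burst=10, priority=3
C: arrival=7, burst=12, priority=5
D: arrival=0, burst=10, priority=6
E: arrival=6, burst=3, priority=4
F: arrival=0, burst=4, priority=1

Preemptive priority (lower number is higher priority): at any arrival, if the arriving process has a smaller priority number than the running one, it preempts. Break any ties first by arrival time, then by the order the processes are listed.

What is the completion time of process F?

Schedule: | F 0-4 | A 4-14 | B 14-24 | E 24-27 | C 27-39 | D 39-49 |
Completion: A=14  B=24  C=39  D=49  E=27  F=4
Turnaround (C−A): A=10  B=15  C=32  D=49  E=21  F=4

4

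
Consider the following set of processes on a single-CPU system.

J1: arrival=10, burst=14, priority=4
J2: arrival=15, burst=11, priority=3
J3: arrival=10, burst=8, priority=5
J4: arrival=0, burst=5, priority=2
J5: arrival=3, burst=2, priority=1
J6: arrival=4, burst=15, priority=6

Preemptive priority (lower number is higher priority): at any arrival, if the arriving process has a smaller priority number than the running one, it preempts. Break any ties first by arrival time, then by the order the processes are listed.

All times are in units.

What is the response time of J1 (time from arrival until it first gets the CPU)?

0

Gantt: | J4 0-3 | J5 3-5 | J4 5-7 | J6 7-10 | J1 10-15 | J2 15-26 | J1 26-35 | J3 35-43 | J6 43-55 |
Completion: J1=35  J2=26  J3=43  J4=7  J5=5  J6=55
Turnaround (C−A): J1=25  J2=11  J3=33  J4=7  J5=2  J6=51
Response(J1) = first start − arrival = 10 − 10 = 0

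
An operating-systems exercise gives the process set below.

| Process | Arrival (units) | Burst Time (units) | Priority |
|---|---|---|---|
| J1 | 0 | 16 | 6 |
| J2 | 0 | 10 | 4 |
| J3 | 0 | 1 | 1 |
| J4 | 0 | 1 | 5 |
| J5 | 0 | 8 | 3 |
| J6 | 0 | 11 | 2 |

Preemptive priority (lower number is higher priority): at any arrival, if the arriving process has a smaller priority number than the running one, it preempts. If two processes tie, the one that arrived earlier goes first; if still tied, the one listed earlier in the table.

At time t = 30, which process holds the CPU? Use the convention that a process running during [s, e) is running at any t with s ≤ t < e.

Schedule: | J3 0-1 | J6 1-12 | J5 12-20 | J2 20-30 | J4 30-31 | J1 31-47 |
Completion: J1=47  J2=30  J3=1  J4=31  J5=20  J6=12
Turnaround (C−A): J1=47  J2=30  J3=1  J4=31  J5=20  J6=12

J4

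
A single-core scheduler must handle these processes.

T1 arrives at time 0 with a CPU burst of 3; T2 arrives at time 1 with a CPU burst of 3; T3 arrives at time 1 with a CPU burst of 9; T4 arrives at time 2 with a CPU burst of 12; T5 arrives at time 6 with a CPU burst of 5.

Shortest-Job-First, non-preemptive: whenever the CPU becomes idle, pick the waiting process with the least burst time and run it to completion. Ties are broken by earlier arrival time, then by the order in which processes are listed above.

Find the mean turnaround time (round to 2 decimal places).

Timeline: | T1 0-3 | T2 3-6 | T5 6-11 | T3 11-20 | T4 20-32 |
Completion: T1=3  T2=6  T3=20  T4=32  T5=11
Turnaround (C−A): T1=3  T2=5  T3=19  T4=30  T5=5
Turnaround times: T1=3, T2=5, T3=19, T4=30, T5=5
Average turnaround = (3+5+19+30+5) / 5 = 62/5 = 12.40

12.40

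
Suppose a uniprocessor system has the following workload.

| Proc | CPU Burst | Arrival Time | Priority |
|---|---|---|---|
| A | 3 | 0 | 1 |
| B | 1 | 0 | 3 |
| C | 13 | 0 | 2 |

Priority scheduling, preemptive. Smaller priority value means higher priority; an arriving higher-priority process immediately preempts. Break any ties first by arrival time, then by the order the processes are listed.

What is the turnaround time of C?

16

Timeline: | A 0-3 | C 3-16 | B 16-17 |
Completion: A=3  B=17  C=16
Turnaround(C) = completion − arrival = 16 − 0 = 16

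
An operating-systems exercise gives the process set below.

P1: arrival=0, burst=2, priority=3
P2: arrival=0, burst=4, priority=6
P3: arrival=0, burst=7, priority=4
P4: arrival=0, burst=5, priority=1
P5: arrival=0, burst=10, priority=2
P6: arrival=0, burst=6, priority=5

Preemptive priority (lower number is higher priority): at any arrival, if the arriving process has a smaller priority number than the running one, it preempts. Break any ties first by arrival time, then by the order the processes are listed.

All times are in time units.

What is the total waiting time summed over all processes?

91

Gantt: | P4 0-5 | P5 5-15 | P1 15-17 | P3 17-24 | P6 24-30 | P2 30-34 |
Completion: P1=17  P2=34  P3=24  P4=5  P5=15  P6=30
Turnaround (C−A): P1=17  P2=34  P3=24  P4=5  P5=15  P6=30
Waiting = turnaround − burst: P1=15, P2=30, P3=17, P4=0, P5=5, P6=24
Total waiting = 15 + 30 + 17 + 0 + 5 + 24 = 91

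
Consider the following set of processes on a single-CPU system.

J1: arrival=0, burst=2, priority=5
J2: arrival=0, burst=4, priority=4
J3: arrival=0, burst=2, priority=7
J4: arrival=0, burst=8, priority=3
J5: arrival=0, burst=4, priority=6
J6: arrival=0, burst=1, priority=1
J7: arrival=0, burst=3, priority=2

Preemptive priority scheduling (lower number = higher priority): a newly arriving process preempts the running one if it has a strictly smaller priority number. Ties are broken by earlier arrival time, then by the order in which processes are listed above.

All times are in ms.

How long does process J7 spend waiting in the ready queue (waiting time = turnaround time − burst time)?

1

Schedule: | J6 0-1 | J7 1-4 | J4 4-12 | J2 12-16 | J1 16-18 | J5 18-22 | J3 22-24 |
Completion: J1=18  J2=16  J3=24  J4=12  J5=22  J6=1  J7=4
Waiting(J7) = turnaround − burst = 4 − 3 = 1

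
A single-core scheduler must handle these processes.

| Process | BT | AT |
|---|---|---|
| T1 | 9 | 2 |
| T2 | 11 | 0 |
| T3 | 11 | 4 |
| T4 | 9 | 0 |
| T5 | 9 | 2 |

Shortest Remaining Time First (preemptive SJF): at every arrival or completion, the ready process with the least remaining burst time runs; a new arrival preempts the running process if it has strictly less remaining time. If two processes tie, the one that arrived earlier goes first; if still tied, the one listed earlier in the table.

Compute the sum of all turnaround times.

133

Schedule: | T4 0-9 | T1 9-18 | T5 18-27 | T2 27-38 | T3 38-49 |
Completion: T1=18  T2=38  T3=49  T4=9  T5=27
Turnaround (C−A): T1=16  T2=38  T3=45  T4=9  T5=25
Turnaround = completion − arrival: T1=16, T2=38, T3=45, T4=9, T5=25
Total turnaround = 16 + 38 + 45 + 9 + 25 = 133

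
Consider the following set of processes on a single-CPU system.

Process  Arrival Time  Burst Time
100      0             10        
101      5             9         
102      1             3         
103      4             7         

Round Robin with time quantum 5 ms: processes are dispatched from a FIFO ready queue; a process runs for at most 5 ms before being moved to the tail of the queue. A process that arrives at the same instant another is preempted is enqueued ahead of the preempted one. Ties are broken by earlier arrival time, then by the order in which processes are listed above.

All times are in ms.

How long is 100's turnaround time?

Gantt: | 100 0-5 | 102 5-8 | 103 8-13 | 101 13-18 | 100 18-23 | 103 23-25 | 101 25-29 |
Completion: 100=23  101=29  102=8  103=25
Turnaround(100) = completion − arrival = 23 − 0 = 23

23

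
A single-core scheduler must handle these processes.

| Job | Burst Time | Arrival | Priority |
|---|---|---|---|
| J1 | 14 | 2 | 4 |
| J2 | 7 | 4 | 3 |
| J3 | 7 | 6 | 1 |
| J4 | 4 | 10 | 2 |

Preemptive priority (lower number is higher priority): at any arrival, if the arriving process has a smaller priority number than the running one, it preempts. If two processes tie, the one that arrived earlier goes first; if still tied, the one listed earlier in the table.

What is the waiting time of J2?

11

Schedule: | idle 0-2 | J1 2-4 | J2 4-6 | J3 6-13 | J4 13-17 | J2 17-22 | J1 22-34 |
Completion: J1=34  J2=22  J3=13  J4=17
Turnaround (C−A): J1=32  J2=18  J3=7  J4=7
Waiting(J2) = turnaround − burst = 18 − 7 = 11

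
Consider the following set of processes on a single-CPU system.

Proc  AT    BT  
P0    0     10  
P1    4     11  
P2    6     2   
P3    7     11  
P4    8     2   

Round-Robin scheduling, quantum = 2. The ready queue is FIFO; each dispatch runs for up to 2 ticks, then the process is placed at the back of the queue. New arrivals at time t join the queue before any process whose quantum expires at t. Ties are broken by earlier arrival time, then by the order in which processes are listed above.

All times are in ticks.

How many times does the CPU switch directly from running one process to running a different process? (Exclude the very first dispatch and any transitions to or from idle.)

Gantt: | P0 0-4 | P1 4-6 | P0 6-8 | P2 8-10 | P1 10-12 | P3 12-14 | P4 14-16 | P0 16-18 | P1 18-20 | P3 20-22 | P0 22-24 | P1 24-26 | P3 26-28 | P1 28-30 | P3 30-32 | P1 32-33 | P3 33-36 |
Completion: P0=24  P1=33  P2=10  P3=36  P4=16
Turnaround (C−A): P0=24  P1=29  P2=4  P3=29  P4=8

16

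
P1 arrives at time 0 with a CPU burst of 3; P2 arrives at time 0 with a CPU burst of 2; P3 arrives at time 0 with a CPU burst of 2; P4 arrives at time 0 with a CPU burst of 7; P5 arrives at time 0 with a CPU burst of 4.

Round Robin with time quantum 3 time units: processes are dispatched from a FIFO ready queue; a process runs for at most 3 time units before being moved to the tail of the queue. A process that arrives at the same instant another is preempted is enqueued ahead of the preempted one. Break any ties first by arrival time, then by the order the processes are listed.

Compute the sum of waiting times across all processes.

32

Schedule: | P1 0-3 | P2 3-5 | P3 5-7 | P4 7-10 | P5 10-13 | P4 13-16 | P5 16-17 | P4 17-18 |
Completion: P1=3  P2=5  P3=7  P4=18  P5=17
Turnaround (C−A): P1=3  P2=5  P3=7  P4=18  P5=17
Waiting = turnaround − burst: P1=0, P2=3, P3=5, P4=11, P5=13
Total waiting = 0 + 3 + 5 + 11 + 13 = 32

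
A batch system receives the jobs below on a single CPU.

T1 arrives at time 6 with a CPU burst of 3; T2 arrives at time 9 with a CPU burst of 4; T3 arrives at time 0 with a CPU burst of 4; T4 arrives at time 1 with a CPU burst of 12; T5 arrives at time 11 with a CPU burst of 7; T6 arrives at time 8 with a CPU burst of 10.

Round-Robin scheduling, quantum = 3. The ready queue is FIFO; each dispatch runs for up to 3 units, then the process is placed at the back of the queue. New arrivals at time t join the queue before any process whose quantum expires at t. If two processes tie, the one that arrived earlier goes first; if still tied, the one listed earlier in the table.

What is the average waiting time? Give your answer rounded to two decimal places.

14.17

Gantt: | T3 0-3 | T4 3-6 | T3 6-7 | T1 7-10 | T4 10-13 | T6 13-16 | T2 16-19 | T5 19-22 | T4 22-25 | T6 25-28 | T2 28-29 | T5 29-32 | T4 32-35 | T6 35-38 | T5 38-39 | T6 39-40 |
Completion: T1=10  T2=29  T3=7  T4=35  T5=39  T6=40
Turnaround (C−A): T1=4  T2=20  T3=7  T4=34  T5=28  T6=32
Waiting times: T1=1, T2=16, T3=3, T4=22, T5=21, T6=22
Average waiting = (1+16+3+22+21+22) / 6 = 85/6 = 14.17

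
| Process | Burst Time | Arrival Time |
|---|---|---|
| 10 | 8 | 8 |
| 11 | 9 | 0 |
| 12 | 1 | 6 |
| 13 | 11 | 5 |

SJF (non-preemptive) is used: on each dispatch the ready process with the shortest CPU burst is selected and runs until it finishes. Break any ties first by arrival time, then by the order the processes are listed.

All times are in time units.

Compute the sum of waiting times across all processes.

Gantt: | 11 0-9 | 12 9-10 | 10 10-18 | 13 18-29 |
Completion: 10=18  11=9  12=10  13=29
Turnaround (C−A): 10=10  11=9  12=4  13=24
Waiting = turnaround − burst: 10=2, 11=0, 12=3, 13=13
Total waiting = 2 + 0 + 3 + 13 = 18

18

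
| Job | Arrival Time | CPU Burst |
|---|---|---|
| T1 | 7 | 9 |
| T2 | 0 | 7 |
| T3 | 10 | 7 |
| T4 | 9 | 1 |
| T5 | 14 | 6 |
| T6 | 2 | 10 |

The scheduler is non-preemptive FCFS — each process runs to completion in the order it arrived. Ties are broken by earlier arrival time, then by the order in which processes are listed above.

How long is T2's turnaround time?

Gantt: | T2 0-7 | T6 7-17 | T1 17-26 | T4 26-27 | T3 27-34 | T5 34-40 |
Completion: T1=26  T2=7  T3=34  T4=27  T5=40  T6=17
Turnaround(T2) = completion − arrival = 7 − 0 = 7

7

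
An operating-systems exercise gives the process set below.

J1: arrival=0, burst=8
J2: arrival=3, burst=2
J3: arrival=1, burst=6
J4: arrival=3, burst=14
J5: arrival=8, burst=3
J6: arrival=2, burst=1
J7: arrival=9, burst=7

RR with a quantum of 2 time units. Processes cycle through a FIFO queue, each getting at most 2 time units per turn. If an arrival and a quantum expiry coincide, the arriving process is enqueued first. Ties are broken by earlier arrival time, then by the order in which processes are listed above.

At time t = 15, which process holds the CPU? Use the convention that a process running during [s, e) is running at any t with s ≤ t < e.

J5

Gantt: | J1 0-2 | J3 2-4 | J6 4-5 | J1 5-7 | J2 7-9 | J4 9-11 | J3 11-13 | J1 13-15 | J5 15-17 | J7 17-19 | J4 19-21 | J3 21-23 | J1 23-25 | J5 25-26 | J7 26-28 | J4 28-30 | J7 30-32 | J4 32-34 | J7 34-35 | J4 35-41 |
Completion: J1=25  J2=9  J3=23  J4=41  J5=26  J6=5  J7=35
Turnaround (C−A): J1=25  J2=6  J3=22  J4=38  J5=18  J6=3  J7=26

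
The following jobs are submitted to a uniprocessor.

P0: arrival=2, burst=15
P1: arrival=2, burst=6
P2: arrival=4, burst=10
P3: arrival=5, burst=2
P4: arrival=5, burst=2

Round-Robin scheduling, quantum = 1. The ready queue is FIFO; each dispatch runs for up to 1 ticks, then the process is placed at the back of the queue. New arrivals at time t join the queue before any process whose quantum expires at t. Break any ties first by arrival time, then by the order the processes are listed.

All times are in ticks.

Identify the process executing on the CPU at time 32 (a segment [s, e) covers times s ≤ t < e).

P2

Schedule: | idle 0-2 | P0 2-3 | P1 3-4 | P0 4-5 | P2 5-6 | P1 6-7 | P3 7-8 | P4 8-9 | P0 9-10 | P2 10-11 | P1 11-12 | P3 12-13 | P4 13-14 | P0 14-15 | P2 15-16 | P1 16-17 | P0 17-18 | P2 18-19 | P1 19-20 | P0 20-21 | P2 21-22 | P1 22-23 | P0 23-24 | P2 24-25 | P0 25-26 | P2 26-27 | P0 27-28 | P2 28-29 | P0 29-30 | P2 30-31 | P0 31-32 | P2 32-33 | P0 33-37 |
Completion: P0=37  P1=23  P2=33  P3=13  P4=14
Turnaround (C−A): P0=35  P1=21  P2=29  P3=8  P4=9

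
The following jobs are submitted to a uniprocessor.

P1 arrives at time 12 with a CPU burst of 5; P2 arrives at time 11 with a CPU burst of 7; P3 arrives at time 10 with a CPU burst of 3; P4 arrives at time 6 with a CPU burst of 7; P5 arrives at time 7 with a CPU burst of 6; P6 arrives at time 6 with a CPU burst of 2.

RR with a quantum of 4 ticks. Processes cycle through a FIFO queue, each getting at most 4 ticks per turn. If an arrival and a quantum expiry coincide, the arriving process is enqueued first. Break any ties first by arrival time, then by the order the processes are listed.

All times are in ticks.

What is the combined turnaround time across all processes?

Gantt: | idle 0-6 | P4 6-10 | P6 10-12 | P5 12-16 | P3 16-19 | P4 19-22 | P2 22-26 | P1 26-30 | P5 30-32 | P2 32-35 | P1 35-36 |
Completion: P1=36  P2=35  P3=19  P4=22  P5=32  P6=12
Turnaround = completion − arrival: P1=24, P2=24, P3=9, P4=16, P5=25, P6=6
Total turnaround = 24 + 24 + 9 + 16 + 25 + 6 = 104

104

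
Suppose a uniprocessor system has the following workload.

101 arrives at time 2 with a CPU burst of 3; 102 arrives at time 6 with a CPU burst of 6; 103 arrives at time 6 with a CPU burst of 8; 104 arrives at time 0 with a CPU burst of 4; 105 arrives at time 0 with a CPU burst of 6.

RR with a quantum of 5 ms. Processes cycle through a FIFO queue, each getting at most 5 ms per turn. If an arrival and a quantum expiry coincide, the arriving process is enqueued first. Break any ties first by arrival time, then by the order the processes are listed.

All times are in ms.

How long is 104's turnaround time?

Schedule: | 104 0-4 | 105 4-9 | 101 9-12 | 102 12-17 | 103 17-22 | 105 22-23 | 102 23-24 | 103 24-27 |
Completion: 101=12  102=24  103=27  104=4  105=23
Turnaround (C−A): 101=10  102=18  103=21  104=4  105=23
Turnaround(104) = completion − arrival = 4 − 0 = 4

4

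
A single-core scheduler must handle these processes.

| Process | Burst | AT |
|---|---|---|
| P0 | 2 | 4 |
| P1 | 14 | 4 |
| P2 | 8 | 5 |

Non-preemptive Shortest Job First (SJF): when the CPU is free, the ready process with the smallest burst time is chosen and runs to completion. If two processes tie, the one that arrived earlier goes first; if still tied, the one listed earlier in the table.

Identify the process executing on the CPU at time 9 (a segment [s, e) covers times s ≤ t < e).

Gantt: | idle 0-4 | P0 4-6 | P2 6-14 | P1 14-28 |
Completion: P0=6  P1=28  P2=14

P2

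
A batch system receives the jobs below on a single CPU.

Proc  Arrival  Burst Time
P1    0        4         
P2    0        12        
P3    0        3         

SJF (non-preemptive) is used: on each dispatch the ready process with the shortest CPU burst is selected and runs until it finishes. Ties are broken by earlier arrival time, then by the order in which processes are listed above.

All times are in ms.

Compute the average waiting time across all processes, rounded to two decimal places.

3.33

Schedule: | P3 0-3 | P1 3-7 | P2 7-19 |
Completion: P1=7  P2=19  P3=3
Turnaround (C−A): P1=7  P2=19  P3=3
Waiting times: P1=3, P2=7, P3=0
Average waiting = (3+7+0) / 3 = 10/3 = 3.33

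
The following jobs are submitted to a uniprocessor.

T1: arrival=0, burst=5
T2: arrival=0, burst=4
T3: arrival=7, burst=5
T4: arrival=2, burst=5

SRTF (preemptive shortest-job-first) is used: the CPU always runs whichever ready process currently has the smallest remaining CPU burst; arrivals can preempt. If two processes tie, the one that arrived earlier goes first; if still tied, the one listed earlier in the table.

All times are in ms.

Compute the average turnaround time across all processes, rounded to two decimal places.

9.25

Gantt: | T2 0-4 | T1 4-9 | T4 9-14 | T3 14-19 |
Completion: T1=9  T2=4  T3=19  T4=14
Turnaround (C−A): T1=9  T2=4  T3=12  T4=12
Turnaround times: T1=9, T2=4, T3=12, T4=12
Average turnaround = (9+4+12+12) / 4 = 37/4 = 9.25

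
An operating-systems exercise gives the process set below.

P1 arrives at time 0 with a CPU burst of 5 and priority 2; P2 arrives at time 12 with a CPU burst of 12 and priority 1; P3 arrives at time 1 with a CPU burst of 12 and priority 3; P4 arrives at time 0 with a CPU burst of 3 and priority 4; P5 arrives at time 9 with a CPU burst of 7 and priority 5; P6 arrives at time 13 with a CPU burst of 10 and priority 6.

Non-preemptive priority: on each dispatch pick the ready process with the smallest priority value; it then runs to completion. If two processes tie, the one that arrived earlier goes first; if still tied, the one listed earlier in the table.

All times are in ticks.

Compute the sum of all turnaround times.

Schedule: | P1 0-5 | P3 5-17 | P2 17-29 | P4 29-32 | P5 32-39 | P6 39-49 |
Completion: P1=5  P2=29  P3=17  P4=32  P5=39  P6=49
Turnaround = completion − arrival: P1=5, P2=17, P3=16, P4=32, P5=30, P6=36
Total turnaround = 5 + 17 + 16 + 32 + 30 + 36 = 136

136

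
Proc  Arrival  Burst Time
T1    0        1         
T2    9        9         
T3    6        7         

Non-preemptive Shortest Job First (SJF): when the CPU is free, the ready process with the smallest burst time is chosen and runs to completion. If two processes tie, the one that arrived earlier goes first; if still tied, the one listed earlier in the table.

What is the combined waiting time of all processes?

Timeline: | T1 0-1 | idle 1-6 | T3 6-13 | T2 13-22 |
Completion: T1=1  T2=22  T3=13
Waiting = turnaround − burst: T1=0, T2=4, T3=0
Total waiting = 0 + 4 + 0 = 4

4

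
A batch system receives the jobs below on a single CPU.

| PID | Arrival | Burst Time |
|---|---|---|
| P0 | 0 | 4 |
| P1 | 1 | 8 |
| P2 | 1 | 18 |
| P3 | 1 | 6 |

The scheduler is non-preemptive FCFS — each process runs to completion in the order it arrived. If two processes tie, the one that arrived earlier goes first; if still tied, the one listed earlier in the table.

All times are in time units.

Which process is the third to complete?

P2

Timeline: | P0 0-4 | P1 4-12 | P2 12-30 | P3 30-36 |
Completion: P0=4  P1=12  P2=30  P3=36
Turnaround (C−A): P0=4  P1=11  P2=29  P3=35
Finish order: P0 → P1 → P2 → P3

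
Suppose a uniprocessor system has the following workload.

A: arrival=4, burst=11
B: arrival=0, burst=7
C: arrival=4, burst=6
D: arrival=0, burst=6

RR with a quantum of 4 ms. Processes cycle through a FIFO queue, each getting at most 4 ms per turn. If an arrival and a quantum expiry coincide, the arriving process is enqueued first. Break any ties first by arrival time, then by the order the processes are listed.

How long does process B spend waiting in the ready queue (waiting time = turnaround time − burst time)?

12

Gantt: | B 0-4 | D 4-8 | A 8-12 | C 12-16 | B 16-19 | D 19-21 | A 21-25 | C 25-27 | A 27-30 |
Completion: A=30  B=19  C=27  D=21
Waiting(B) = turnaround − burst = 19 − 7 = 12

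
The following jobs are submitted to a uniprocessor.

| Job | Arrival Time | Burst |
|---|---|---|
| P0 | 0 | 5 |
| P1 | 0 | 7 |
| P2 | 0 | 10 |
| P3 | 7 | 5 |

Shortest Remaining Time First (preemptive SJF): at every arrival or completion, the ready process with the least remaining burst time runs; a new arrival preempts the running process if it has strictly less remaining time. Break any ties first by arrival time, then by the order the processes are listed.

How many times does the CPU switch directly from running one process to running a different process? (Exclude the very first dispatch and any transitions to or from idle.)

Timeline: | P0 0-5 | P1 5-12 | P3 12-17 | P2 17-27 |
Completion: P0=5  P1=12  P2=27  P3=17
Turnaround (C−A): P0=5  P1=12  P2=27  P3=10

3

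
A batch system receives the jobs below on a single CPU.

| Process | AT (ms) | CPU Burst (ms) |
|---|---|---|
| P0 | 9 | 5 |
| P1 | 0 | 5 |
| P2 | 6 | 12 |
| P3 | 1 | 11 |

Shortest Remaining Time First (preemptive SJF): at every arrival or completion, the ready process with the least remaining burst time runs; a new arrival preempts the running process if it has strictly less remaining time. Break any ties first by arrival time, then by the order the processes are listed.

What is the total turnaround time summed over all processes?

57

Gantt: | P1 0-5 | P3 5-9 | P0 9-14 | P3 14-21 | P2 21-33 |
Completion: P0=14  P1=5  P2=33  P3=21
Turnaround = completion − arrival: P0=5, P1=5, P2=27, P3=20
Total turnaround = 5 + 5 + 27 + 20 = 57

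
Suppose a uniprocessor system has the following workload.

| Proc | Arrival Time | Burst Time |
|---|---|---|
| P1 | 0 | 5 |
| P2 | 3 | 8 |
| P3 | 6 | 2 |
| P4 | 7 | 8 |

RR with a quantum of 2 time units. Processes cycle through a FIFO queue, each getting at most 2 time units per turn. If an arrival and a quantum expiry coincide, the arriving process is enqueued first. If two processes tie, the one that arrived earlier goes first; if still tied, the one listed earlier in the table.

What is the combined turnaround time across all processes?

42

Gantt: | P1 0-4 | P2 4-6 | P1 6-7 | P3 7-9 | P2 9-11 | P4 11-13 | P2 13-15 | P4 15-17 | P2 17-19 | P4 19-23 |
Completion: P1=7  P2=19  P3=9  P4=23
Turnaround (C−A): P1=7  P2=16  P3=3  P4=16
Turnaround = completion − arrival: P1=7, P2=16, P3=3, P4=16
Total turnaround = 7 + 16 + 3 + 16 = 42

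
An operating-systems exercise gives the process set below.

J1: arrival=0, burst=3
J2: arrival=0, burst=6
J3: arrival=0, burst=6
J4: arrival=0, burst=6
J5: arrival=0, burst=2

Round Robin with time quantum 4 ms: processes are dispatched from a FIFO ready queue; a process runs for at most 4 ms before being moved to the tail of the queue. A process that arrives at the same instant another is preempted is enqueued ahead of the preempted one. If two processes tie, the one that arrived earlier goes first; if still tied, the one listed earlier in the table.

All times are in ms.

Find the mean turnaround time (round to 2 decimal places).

16.60

Gantt: | J1 0-3 | J2 3-7 | J3 7-11 | J4 11-15 | J5 15-17 | J2 17-19 | J3 19-21 | J4 21-23 |
Completion: J1=3  J2=19  J3=21  J4=23  J5=17
Turnaround (C−A): J1=3  J2=19  J3=21  J4=23  J5=17
Turnaround times: J1=3, J2=19, J3=21, J4=23, J5=17
Average turnaround = (3+19+21+23+17) / 5 = 83/5 = 16.60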